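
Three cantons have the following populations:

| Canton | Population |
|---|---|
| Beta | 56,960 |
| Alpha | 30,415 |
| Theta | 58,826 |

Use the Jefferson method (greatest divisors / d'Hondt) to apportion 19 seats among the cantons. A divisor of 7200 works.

With modified divisor 7200: modified quotas Beta 7.911, Alpha 4.224, Theta 8.170.
Rounding down: Beta 7, Alpha 4, Theta 8 (total 19).

Beta=7, Alpha=4, Theta=8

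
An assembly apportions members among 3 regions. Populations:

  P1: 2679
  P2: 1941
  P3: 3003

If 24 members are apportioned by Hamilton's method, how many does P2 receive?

Standard divisor: 7623 ÷ 24 ≈ 317.625.
Standard quotas: P1 8.434, P2 6.111, P3 9.455.
Lower quotas: P1 8, P2 6, P3 9 (sum 23, leaving 1 seat).
Remainders in descending order: P3 0.455, P1 0.434, P2 0.111.
Largest remainder: P3 receives the extra seat.
P2 receives 6.

6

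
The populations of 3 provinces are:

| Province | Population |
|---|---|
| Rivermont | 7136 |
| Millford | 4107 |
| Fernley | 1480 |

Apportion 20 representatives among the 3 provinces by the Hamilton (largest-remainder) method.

Rivermont 11, Millford 7, Fernley 2

Total 12723; standard divisor 12723/20 ≈ 636.15.
Standard quotas: Rivermont 11.2175, Millford 6.4560, Fernley 2.3265.
Lower quotas: Rivermont 11, Millford 6, Fernley 2 (sum 19, leaving 1 seat).
Remainders in descending order: Millford 0.4560, Fernley 0.3265, Rivermont 0.2175.
Largest remainder: Millford receives the extra seat.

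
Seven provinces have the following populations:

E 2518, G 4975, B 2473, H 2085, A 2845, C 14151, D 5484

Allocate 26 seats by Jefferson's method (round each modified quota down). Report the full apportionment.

Standard divisor 34531/26 ≈ 1328.115; standard quotas: E 1.896, G 3.746, B 1.862, H 1.570, A 2.142, C 10.655, D 4.129.
Rounding down gives 1, 3, 1, 1, 2, 10, 4 = 22 seats, so the divisor must be adjusted.
With modified divisor 1200: modified quotas E 2.098, G 4.146, B 2.061, H 1.738, A 2.371, C 11.793, D 4.570.
Rounding down: E 2, G 4, B 2, H 1, A 2, C 11, D 4 (total 26).

E 2; G 4; B 2; H 1; A 2; C 11; D 4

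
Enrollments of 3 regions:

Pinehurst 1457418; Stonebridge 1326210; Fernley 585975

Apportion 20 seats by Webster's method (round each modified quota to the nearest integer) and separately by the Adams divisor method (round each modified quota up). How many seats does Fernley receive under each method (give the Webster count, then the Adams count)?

3 and 4

Webster: Pinehurst 9, Stonebridge 8, Fernley 3.
Adams: Pinehurst 8, Stonebridge 8, Fernley 4.
Fernley gets 3 under Webster and 4 under Adams.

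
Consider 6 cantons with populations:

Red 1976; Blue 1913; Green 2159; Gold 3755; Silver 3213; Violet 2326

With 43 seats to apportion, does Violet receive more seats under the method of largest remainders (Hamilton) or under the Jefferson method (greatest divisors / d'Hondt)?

Jefferson

Hamilton: Red 6, Blue 5, Green 6, Gold 11, Silver 9, Violet 6.
Jefferson: Red 5, Blue 5, Green 6, Gold 11, Silver 9, Violet 7.
Violet gets 6 under Hamilton and 7 under Jefferson.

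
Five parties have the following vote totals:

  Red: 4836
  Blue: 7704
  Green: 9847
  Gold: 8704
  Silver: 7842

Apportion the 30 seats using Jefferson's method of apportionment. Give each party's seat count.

Standard divisor 38933/30 ≈ 1297.767; standard quotas: Red 3.726, Blue 5.936, Green 7.588, Gold 6.707, Silver 6.043.
Rounding down gives 3, 5, 7, 6, 6 = 27 seats, so the divisor must be adjusted.
With modified divisor 1220: modified quotas Red 3.964, Blue 6.315, Green 8.071, Gold 7.134, Silver 6.428.
Rounding down: Red 3, Blue 6, Green 8, Gold 7, Silver 6 (total 30).

Red 3; Blue 6; Green 8; Gold 7; Silver 6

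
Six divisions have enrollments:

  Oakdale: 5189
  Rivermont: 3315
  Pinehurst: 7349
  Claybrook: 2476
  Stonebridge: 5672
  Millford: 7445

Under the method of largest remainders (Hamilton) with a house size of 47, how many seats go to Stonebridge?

8

Total 31446; standard divisor 31446/47 ≈ 669.064.
Standard quotas: Oakdale 7.7556, Rivermont 4.9547, Pinehurst 10.9840, Claybrook 3.7007, Stonebridge 8.4775, Millford 11.1275.
Lower quotas: Oakdale 7, Rivermont 4, Pinehurst 10, Claybrook 3, Stonebridge 8, Millford 11 (sum 43, leaving 4 seats).
Remainders in descending order: Pinehurst 0.9840, Rivermont 0.9547, Oakdale 0.7556, Claybrook 0.7007, Stonebridge 0.4775, Millford 0.1275.
Largest remainders: Pinehurst, Rivermont, Oakdale, Claybrook receive the extra seats.
Stonebridge receives 8.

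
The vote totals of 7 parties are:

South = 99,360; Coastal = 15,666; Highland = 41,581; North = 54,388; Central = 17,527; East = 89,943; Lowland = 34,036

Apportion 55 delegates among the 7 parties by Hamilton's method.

The standard divisor is 352501/55 ≈ 6409.109.
Standard quotas: South 15.5029, Coastal 2.4443, Highland 6.4878, North 8.4860, Central 2.7347, East 14.0336, Lowland 5.3106.
Lower quotas: South 15, Coastal 2, Highland 6, North 8, Central 2, East 14, Lowland 5 (sum 52, leaving 3 seats).
Remainders in descending order: Central 0.7347, South 0.5029, Highland 0.4878, North 0.4860, Coastal 0.4443, Lowland 0.3106, East 0.0336.
Largest remainders: Central, South, Highland receive the extra seats.

South 16; Coastal 2; Highland 7; North 8; Central 3; East 14; Lowland 5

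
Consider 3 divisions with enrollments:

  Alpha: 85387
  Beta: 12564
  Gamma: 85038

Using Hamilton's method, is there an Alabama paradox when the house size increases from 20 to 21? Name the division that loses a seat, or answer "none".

Beta

At 20 seats: Alpha 9, Beta 2, Gamma 9.
At 21 seats: Alpha 10, Beta 1, Gamma 10.
Beta drops from 2 to 1.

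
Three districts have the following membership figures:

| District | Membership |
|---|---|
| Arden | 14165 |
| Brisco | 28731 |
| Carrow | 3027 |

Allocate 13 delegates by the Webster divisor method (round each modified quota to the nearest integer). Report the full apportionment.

Standard divisor 45923/13 ≈ 3532.538; standard quotas: Arden 4.010, Brisco 8.133, Carrow 0.857.
Rounding to the nearest integer gives Arden 4, Brisco 8, Carrow 1 — total 13, matching the house size, so no adjustment is needed.

Arden=4, Brisco=8, Carrow=1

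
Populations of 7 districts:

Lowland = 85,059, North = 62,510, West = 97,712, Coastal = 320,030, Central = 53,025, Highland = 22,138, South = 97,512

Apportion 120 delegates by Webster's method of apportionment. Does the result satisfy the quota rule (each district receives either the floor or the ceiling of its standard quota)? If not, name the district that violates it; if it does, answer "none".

Coastal

Standard quotas: Lowland 13.831, North 10.164, West 15.888, Coastal 52.038, Central 8.622, Highland 3.600, South 15.856.
Webster allocation: Lowland 14, North 10, West 16, Coastal 51, Central 9, Highland 4, South 16.
Coastal has quota 52.038 (lower 52, upper 53) but receives 51 — outside the quota interval.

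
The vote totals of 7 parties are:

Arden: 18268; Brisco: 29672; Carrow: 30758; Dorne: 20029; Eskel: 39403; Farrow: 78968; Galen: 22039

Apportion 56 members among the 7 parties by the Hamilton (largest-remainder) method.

The standard divisor is 239137/56 ≈ 4270.304.
Standard quotas: Arden 4.2779, Brisco 6.9485, Carrow 7.2028, Dorne 4.6903, Eskel 9.2272, Farrow 18.4924, Galen 5.1610.
Lower quotas: Arden 4, Brisco 6, Carrow 7, Dorne 4, Eskel 9, Farrow 18, Galen 5 (sum 53, leaving 3 seats).
Remainders in descending order: Brisco 0.9485, Dorne 0.6903, Farrow 0.4924, Arden 0.2779, Eskel 0.2272, Carrow 0.2028, Galen 0.1610.
The surplus seats go to Brisco, Dorne, Farrow.

Arden: 4; Brisco: 7; Carrow: 7; Dorne: 5; Eskel: 9; Farrow: 19; Galen: 5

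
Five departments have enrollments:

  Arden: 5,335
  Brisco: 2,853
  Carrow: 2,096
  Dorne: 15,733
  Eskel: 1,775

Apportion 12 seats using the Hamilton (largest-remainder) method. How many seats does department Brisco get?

1

Total 27792; standard divisor 27792/12 = 2316.
Standard quotas: Arden 2.3035, Brisco 1.2319, Carrow 0.9050, Dorne 6.7932, Eskel 0.7664.
Lower quotas: Arden 2, Brisco 1, Carrow 0, Dorne 6, Eskel 0 (sum 9, leaving 3 seats).
Remainders in descending order: Carrow 0.9050, Dorne 0.7932, Eskel 0.7664, Arden 0.3035, Brisco 0.2319.
Largest remainders: Carrow, Dorne, Eskel receive the extra seats.
Brisco receives 1.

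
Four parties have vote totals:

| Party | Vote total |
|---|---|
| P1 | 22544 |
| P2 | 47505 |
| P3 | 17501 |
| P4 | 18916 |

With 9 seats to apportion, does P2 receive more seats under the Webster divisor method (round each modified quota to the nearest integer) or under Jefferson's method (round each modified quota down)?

Jefferson

Webster: P1 2, P2 4, P3 1, P4 2.
Jefferson: P1 2, P2 5, P3 1, P4 1.
P2 gets 4 under Webster and 5 under Jefferson.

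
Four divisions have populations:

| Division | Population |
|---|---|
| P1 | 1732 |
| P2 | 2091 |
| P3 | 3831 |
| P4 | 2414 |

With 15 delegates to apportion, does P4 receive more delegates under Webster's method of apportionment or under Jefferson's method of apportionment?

Jefferson

Webster: P1 3, P2 3, P3 6, P4 3.
Jefferson: P1 2, P2 3, P3 6, P4 4.
P4 gets 3 under Webster and 4 under Jefferson.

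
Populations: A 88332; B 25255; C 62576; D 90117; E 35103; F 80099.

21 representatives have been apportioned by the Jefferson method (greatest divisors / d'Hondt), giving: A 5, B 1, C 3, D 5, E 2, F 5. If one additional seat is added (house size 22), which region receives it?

Priority for the next seat is population ÷ (current seats + 1).
Priorities: A 14722.000, B 12627.500, C 15644.000, D 15019.500, E 11701.000, F 13349.833.
Highest priority: C.

C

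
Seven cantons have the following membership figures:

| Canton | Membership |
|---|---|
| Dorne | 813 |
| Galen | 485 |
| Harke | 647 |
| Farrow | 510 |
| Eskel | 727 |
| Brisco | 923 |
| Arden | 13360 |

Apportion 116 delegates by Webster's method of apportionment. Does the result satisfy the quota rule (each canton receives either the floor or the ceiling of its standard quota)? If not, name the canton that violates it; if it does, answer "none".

Standard quotas: Dorne 5.400, Galen 3.221, Harke 4.297, Farrow 3.387, Eskel 4.829, Brisco 6.130, Arden 88.735.
Webster allocation: Dorne 5, Galen 3, Harke 4, Farrow 3, Eskel 5, Brisco 6, Arden 90.
Arden has quota 88.735 (lower 88, upper 89) but receives 90 — outside the quota interval.

Arden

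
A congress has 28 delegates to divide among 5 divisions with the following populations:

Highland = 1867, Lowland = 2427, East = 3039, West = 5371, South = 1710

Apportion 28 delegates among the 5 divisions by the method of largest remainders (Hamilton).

Highland 4; Lowland 5; East 6; West 10; South 3

Total 14414; standard divisor 14414/28 ≈ 514.786.
Standard quotas: Highland 3.6268, Lowland 4.7146, East 5.9034, West 10.4335, South 3.3218.
Lower quotas: Highland 3, Lowland 4, East 5, West 10, South 3 (sum 25, leaving 3 seats).
Remainders in descending order: East 0.9034, Lowland 0.7146, Highland 0.6268, West 0.4335, South 0.3218.
Largest remainders: East, Lowland, Highland receive the extra seats.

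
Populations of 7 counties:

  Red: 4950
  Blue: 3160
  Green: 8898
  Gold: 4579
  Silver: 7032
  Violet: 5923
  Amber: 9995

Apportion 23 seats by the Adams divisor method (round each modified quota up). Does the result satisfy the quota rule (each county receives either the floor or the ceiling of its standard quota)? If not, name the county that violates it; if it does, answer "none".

Standard quotas: Red 2.556, Blue 1.632, Green 4.595, Gold 2.365, Silver 3.631, Violet 3.059, Amber 5.162.
Adams allocation: Red 3, Blue 2, Green 4, Gold 2, Silver 4, Violet 3, Amber 5.
Every allocation lies between the lower and upper quota.

none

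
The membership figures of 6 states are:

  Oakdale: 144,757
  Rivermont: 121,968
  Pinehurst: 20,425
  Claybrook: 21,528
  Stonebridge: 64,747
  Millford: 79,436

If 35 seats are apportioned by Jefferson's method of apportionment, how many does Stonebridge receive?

5

Standard divisor 452861/35 ≈ 12938.886; standard quotas: Oakdale 11.188, Rivermont 9.426, Pinehurst 1.579, Claybrook 1.664, Stonebridge 5.004, Millford 6.139.
Rounding down gives 11, 9, 1, 1, 5, 6 = 33 seats, so the divisor must be adjusted.
With modified divisor 11700: modified quotas Oakdale 12.372, Rivermont 10.425, Pinehurst 1.746, Claybrook 1.840, Stonebridge 5.534, Millford 6.789.
Rounding down: Oakdale 12, Rivermont 10, Pinehurst 1, Claybrook 1, Stonebridge 5, Millford 6 (total 35).
Stonebridge receives 5.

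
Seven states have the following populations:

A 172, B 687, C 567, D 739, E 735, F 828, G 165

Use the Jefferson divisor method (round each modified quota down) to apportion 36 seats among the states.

Standard divisor 3893/36 ≈ 108.139; standard quotas: A 1.591, B 6.353, C 5.243, D 6.834, E 6.797, F 7.657, G 1.526.
Rounding down gives 1, 6, 5, 6, 6, 7, 1 = 32 seats, so the divisor must be adjusted.
With modified divisor 96: modified quotas A 1.792, B 7.156, C 5.906, D 7.698, E 7.656, F 8.625, G 1.719.
Rounding down: A 1, B 7, C 5, D 7, E 7, F 8, G 1 (total 36).

A=1; B=7; C=5; D=7; E=7; F=8; G=1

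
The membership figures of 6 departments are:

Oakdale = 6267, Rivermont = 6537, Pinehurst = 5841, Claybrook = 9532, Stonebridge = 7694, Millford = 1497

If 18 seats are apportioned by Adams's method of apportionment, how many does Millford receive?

1

Standard divisor 37368/18 ≈ 2076; standard quotas: Oakdale 3.019, Rivermont 3.149, Pinehurst 2.814, Claybrook 4.592, Stonebridge 3.706, Millford 0.721.
Rounding up gives 4, 4, 3, 5, 4, 1 = 21 seats, so the divisor must be adjusted.
With modified divisor 2500: modified quotas Oakdale 2.507, Rivermont 2.615, Pinehurst 2.336, Claybrook 3.813, Stonebridge 3.078, Millford 0.599.
Rounding up: Oakdale 3, Rivermont 3, Pinehurst 3, Claybrook 4, Stonebridge 4, Millford 1 (total 18).
Millford receives 1.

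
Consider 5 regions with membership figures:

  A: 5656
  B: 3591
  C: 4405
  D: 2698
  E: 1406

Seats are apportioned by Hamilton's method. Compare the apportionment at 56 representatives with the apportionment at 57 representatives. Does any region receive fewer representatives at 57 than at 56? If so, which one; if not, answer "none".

none

At 56 seats: A 18, B 11, C 14, D 9, E 4.
At 57 seats: A 18, B 12, C 14, D 9, E 4.
No region's allocation decreased.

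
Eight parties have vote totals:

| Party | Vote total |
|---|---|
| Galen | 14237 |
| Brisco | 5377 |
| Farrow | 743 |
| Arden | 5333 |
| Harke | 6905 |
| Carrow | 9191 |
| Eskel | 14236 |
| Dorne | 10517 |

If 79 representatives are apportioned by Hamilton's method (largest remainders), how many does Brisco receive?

6

Total 66539; standard divisor 66539/79 ≈ 842.266.
Standard quotas: Galen 16.9032, Brisco 6.3840, Farrow 0.8821, Arden 6.3317, Harke 8.1981, Carrow 10.9122, Eskel 16.9020, Dorne 12.4866.
Lower quotas: Galen 16, Brisco 6, Farrow 0, Arden 6, Harke 8, Carrow 10, Eskel 16, Dorne 12 (sum 74, leaving 5 seats).
Remainders in descending order: Carrow 0.9122, Galen 0.9032, Eskel 0.9020, Farrow 0.8821, Dorne 0.4866, Brisco 0.3840, Arden 0.3317, Harke 0.1981.
The surplus seats go to Carrow, Galen, Eskel, Farrow, Dorne.
Brisco receives 6.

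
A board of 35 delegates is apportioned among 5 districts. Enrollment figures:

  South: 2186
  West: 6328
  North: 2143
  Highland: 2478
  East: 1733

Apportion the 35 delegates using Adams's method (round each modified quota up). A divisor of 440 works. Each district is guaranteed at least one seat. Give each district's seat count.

South 5; West 15; North 5; Highland 6; East 4

With modified divisor 440: modified quotas South 4.968, West 14.382, North 4.870, Highland 5.632, East 3.939.
Rounding up: South 5, West 15, North 5, Highland 6, East 4 (total 35).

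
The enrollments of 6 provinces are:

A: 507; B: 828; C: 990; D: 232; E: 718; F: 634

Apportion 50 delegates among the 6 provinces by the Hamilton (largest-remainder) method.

A=6, B=11, C=13, D=3, E=9, F=8

The standard divisor is 3909/50 ≈ 78.18.
Standard quotas: A 6.485, B 10.591, C 12.663, D 2.968, E 9.184, F 8.109.
Lower quotas: A 6, B 10, C 12, D 2, E 9, F 8 (sum 47, leaving 3 seats).
Remainders in descending order: D 0.968, C 0.663, B 0.591, A 0.485, E 0.184, F 0.109.
Largest remainders: D, C, B receive the extra seats.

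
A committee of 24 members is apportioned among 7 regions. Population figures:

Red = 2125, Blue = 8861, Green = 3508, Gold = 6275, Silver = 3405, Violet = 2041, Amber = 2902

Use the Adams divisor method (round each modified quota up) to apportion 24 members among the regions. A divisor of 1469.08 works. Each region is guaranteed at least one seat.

Red 2, Blue 7, Green 3, Gold 5, Silver 3, Violet 2, Amber 2

With modified divisor 1469.08: modified quotas Red 1.446, Blue 6.032, Green 2.388, Gold 4.271, Silver 2.318, Violet 1.389, Amber 1.975.
Rounding up: Red 2, Blue 7, Green 3, Gold 5, Silver 3, Violet 2, Amber 2 (total 24).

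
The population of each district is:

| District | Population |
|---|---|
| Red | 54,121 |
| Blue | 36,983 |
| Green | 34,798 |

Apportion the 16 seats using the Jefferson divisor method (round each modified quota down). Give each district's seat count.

Standard divisor 125902/16 ≈ 7868.875; standard quotas: Red 6.878, Blue 4.700, Green 4.422.
Rounding down gives 6, 4, 4 = 14 seats, so the divisor must be adjusted.
With modified divisor 7200: modified quotas Red 7.517, Blue 5.137, Green 4.833.
Rounding down: Red 7, Blue 5, Green 4 (total 16).

Red 7, Blue 5, Green 4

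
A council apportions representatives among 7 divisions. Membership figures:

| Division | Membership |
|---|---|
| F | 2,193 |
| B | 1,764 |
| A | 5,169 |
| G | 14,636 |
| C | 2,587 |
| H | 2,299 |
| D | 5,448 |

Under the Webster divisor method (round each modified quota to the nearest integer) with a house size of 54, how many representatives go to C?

Standard divisor 34096/54 ≈ 631.407; standard quotas: F 3.473, B 2.794, A 8.186, G 23.180, C 4.097, H 3.641, D 8.628.
Rounding to the nearest integer gives F 3, B 3, A 8, G 23, C 4, H 4, D 9 — total 54, matching the house size, so no adjustment is needed.
C receives 4.

4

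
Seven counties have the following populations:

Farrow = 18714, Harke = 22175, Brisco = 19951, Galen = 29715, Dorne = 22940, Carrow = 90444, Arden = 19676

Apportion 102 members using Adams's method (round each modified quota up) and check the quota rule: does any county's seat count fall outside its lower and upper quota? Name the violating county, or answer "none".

Carrow

Standard quotas: Farrow 8.536, Harke 10.115, Brisco 9.100, Galen 13.554, Dorne 10.464, Carrow 41.255, Arden 8.975.
Adams allocation: Farrow 9, Harke 10, Brisco 9, Galen 14, Dorne 11, Carrow 40, Arden 9.
Carrow has quota 41.255 (lower 41, upper 42) but receives 40 — outside the quota interval.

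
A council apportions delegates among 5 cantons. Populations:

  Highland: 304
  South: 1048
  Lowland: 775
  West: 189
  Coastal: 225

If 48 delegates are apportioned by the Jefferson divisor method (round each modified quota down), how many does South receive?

20

Standard divisor 2541/48 ≈ 52.938; standard quotas: Highland 5.743, South 19.797, Lowland 14.640, West 3.570, Coastal 4.250.
Rounding down gives 5, 19, 14, 3, 4 = 45 seats, so the divisor must be adjusted.
With modified divisor 50: modified quotas Highland 6.080, South 20.960, Lowland 15.500, West 3.780, Coastal 4.500.
Rounding down: Highland 6, South 20, Lowland 15, West 3, Coastal 4 (total 48).
South receives 20.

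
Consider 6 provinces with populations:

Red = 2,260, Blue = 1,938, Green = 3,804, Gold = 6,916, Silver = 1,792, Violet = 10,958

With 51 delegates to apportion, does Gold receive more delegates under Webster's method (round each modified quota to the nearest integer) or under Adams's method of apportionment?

Webster

Webster: Red 4, Blue 4, Green 7, Gold 13, Silver 3, Violet 20.
Adams: Red 4, Blue 4, Green 7, Gold 12, Silver 4, Violet 20.
Gold gets 13 under Webster and 12 under Adams.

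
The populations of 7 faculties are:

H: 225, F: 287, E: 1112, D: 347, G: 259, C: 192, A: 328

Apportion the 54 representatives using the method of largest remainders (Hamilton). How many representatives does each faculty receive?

Total 2750; standard divisor 2750/54 ≈ 50.926.
Standard quotas: H 4.418, F 5.636, E 21.836, D 6.814, G 5.086, C 3.770, A 6.441.
Lower quotas: H 4, F 5, E 21, D 6, G 5, C 3, A 6 (sum 50, leaving 4 seats).
Remainders in descending order: E 0.836, D 0.814, C 0.770, F 0.636, A 0.441, H 0.418, G 0.086.
The surplus seats go to E, D, C, F.

H: 4; F: 6; E: 22; D: 7; G: 5; C: 4; A: 6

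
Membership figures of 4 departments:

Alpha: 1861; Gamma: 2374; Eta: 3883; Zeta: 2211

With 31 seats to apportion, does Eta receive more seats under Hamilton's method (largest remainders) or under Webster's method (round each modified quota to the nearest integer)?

Hamilton

Hamilton: Alpha 5, Gamma 7, Eta 12, Zeta 7.
Webster: Alpha 6, Gamma 7, Eta 11, Zeta 7.
Eta gets 12 under Hamilton and 11 under Webster.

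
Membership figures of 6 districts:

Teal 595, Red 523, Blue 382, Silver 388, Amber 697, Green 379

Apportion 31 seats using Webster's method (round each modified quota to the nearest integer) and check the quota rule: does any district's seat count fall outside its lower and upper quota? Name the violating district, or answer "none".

Standard quotas: Teal 6.223, Red 5.470, Blue 3.995, Silver 4.058, Amber 7.290, Green 3.964.
Webster allocation: Teal 6, Red 6, Blue 4, Silver 4, Amber 7, Green 4.
Every allocation lies between the lower and upper quota.

none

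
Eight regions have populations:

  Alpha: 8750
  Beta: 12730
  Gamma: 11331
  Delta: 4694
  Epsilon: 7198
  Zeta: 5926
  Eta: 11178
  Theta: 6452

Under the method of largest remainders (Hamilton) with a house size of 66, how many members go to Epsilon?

The standard divisor is 68259/66 ≈ 1034.227.
Standard quotas: Alpha 8.4604, Beta 12.3087, Gamma 10.9560, Delta 4.5387, Epsilon 6.9598, Zeta 5.7299, Eta 10.8081, Theta 6.2385.
Lower quotas: Alpha 8, Beta 12, Gamma 10, Delta 4, Epsilon 6, Zeta 5, Eta 10, Theta 6 (sum 61, leaving 5 seats).
Remainders in descending order: Epsilon 0.9598, Gamma 0.9560, Eta 0.8081, Zeta 0.7299, Delta 0.5387, Alpha 0.4604, Beta 0.3087, Theta 0.2385.
Largest remainders: Epsilon, Gamma, Eta, Zeta, Delta receive the extra seats.
Epsilon receives 7.

7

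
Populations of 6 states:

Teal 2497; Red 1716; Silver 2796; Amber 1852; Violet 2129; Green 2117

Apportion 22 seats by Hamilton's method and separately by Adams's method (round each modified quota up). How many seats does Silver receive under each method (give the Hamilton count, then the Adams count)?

Hamilton: Teal 4, Red 3, Silver 5, Amber 3, Violet 4, Green 3.
Adams: Teal 4, Red 3, Silver 4, Amber 3, Violet 4, Green 4.
Silver gets 5 under Hamilton and 4 under Adams.

5 and 4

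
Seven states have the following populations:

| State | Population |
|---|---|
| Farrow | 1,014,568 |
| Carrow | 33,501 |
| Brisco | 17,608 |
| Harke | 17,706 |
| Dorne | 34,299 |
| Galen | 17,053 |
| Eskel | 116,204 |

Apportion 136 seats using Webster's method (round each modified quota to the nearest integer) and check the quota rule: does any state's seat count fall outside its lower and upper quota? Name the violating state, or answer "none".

Farrow

Standard quotas: Farrow 110.302, Carrow 3.642, Brisco 1.914, Harke 1.925, Dorne 3.729, Galen 1.854, Eskel 12.634.
Webster allocation: Farrow 109, Carrow 4, Brisco 2, Harke 2, Dorne 4, Galen 2, Eskel 13.
Farrow has quota 110.302 (lower 110, upper 111) but receives 109 — outside the quota interval.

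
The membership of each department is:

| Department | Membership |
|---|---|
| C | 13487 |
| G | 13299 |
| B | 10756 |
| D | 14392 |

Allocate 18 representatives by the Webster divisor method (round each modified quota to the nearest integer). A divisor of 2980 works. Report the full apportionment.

With modified divisor 2980: modified quotas C 4.526, G 4.463, B 3.609, D 4.830.
Rounding to the nearest integer: C 5, G 4, B 4, D 5 (total 18).

C 5, G 4, B 4, D 5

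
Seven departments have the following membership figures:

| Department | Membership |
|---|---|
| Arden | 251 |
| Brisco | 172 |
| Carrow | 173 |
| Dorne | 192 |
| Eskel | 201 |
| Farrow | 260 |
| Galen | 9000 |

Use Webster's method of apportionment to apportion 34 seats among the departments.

Standard divisor 10249/34 ≈ 301.441; standard quotas: Arden 0.833, Brisco 0.571, Carrow 0.574, Dorne 0.637, Eskel 0.667, Farrow 0.863, Galen 29.857.
Rounding to the nearest integer gives 1, 1, 1, 1, 1, 1, 30 = 36 seats, so the divisor must be adjusted.
With modified divisor 320: modified quotas Arden 0.784, Brisco 0.537, Carrow 0.541, Dorne 0.600, Eskel 0.628, Farrow 0.812, Galen 28.125.
Rounding to the nearest integer: Arden 1, Brisco 1, Carrow 1, Dorne 1, Eskel 1, Farrow 1, Galen 28 (total 34).

Arden=1, Brisco=1, Carrow=1, Dorne=1, Eskel=1, Farrow=1, Galen=28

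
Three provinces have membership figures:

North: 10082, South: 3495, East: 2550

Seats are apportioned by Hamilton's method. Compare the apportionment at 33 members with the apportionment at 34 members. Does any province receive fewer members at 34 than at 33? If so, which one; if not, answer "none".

none

At 33 seats: North 21, South 7, East 5.
At 34 seats: North 21, South 7, East 6.
No province's allocation decreased.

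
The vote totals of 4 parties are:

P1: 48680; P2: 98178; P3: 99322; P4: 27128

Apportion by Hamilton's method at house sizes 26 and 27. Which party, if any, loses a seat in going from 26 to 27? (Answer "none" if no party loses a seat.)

P4

At 26 seats: P1 5, P2 9, P3 9, P4 3.
At 27 seats: P1 5, P2 10, P3 10, P4 2.
P4 drops from 3 to 2.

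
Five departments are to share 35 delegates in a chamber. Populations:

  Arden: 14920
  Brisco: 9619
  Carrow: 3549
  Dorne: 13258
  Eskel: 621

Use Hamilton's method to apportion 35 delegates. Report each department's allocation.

The standard divisor is 41967/35 ≈ 1199.057.
Standard quotas: Arden 12.4431, Brisco 8.0221, Carrow 2.9598, Dorne 11.0570, Eskel 0.5179.
Lower quotas: Arden 12, Brisco 8, Carrow 2, Dorne 11, Eskel 0 (sum 33, leaving 2 seats).
Remainders in descending order: Carrow 0.9598, Eskel 0.5179, Arden 0.4431, Dorne 0.0570, Brisco 0.0221.
The surplus seats go to Carrow, Eskel.

Arden 12; Brisco 8; Carrow 3; Dorne 11; Eskel 1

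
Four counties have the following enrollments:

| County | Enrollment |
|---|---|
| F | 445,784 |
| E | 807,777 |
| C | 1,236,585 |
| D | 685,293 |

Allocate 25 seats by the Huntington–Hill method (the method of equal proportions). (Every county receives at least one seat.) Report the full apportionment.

F: 4, E: 6, C: 10, D: 5

With divisor 126902: modified quotas F 3.513, E 6.365, C 9.744, D 5.400.
Geometric-mean thresholds: F √(3·4)=3.464, E √(6·7)=6.481, C √(9·10)=9.487, D √(5·6)=5.477.
Each quota rounded against its threshold gives F 4, E 6, C 10, D 5 (total 25).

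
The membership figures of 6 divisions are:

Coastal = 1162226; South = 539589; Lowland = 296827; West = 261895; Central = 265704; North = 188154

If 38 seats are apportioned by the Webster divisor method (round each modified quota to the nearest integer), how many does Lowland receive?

4

Standard divisor 2714395/38 ≈ 71431.447; standard quotas: Coastal 16.271, South 7.554, Lowland 4.155, West 3.666, Central 3.720, North 2.634.
Rounding to the nearest integer gives 16, 8, 4, 4, 4, 3 = 39 seats, so the divisor must be adjusted.
With modified divisor 73400: modified quotas Coastal 15.834, South 7.351, Lowland 4.044, West 3.568, Central 3.620, North 2.563.
Rounding to the nearest integer: Coastal 16, South 7, Lowland 4, West 4, Central 4, North 3 (total 38).
Lowland receives 4.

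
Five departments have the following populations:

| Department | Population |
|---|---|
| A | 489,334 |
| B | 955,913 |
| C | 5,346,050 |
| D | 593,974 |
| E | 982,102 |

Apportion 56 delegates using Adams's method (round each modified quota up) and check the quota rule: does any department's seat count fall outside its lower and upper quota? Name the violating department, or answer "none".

C

Standard quotas: A 3.275, B 6.398, C 35.779, D 3.975, E 6.573.
Adams allocation: A 4, B 7, C 34, D 4, E 7.
C has quota 35.779 (lower 35, upper 36) but receives 34 — outside the quota interval.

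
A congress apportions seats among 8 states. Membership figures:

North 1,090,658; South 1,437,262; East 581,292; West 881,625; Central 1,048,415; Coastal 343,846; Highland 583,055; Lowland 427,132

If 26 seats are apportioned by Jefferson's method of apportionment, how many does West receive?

4

Standard divisor 6393285/26 ≈ 245895.577; standard quotas: North 4.435, South 5.845, East 2.364, West 3.585, Central 4.264, Coastal 1.398, Highland 2.371, Lowland 1.737.
Rounding down gives 4, 5, 2, 3, 4, 1, 2, 1 = 22 seats, so the divisor must be adjusted.
With modified divisor 210848: modified quotas North 5.173, South 6.817, East 2.757, West 4.181, Central 4.972, Coastal 1.631, Highland 2.765, Lowland 2.026.
Rounding down: North 5, South 6, East 2, West 4, Central 4, Coastal 1, Highland 2, Lowland 2 (total 26).
West receives 4.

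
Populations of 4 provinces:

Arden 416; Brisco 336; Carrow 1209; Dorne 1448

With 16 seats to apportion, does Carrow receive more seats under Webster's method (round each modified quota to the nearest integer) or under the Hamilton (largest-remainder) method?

Webster: Arden 2, Brisco 2, Carrow 5, Dorne 7.
Hamilton: Arden 2, Brisco 1, Carrow 6, Dorne 7.
Carrow gets 5 under Webster and 6 under Hamilton.

Hamilton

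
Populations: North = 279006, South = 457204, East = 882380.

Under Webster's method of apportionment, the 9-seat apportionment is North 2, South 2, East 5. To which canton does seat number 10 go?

South

Priority for the next seat is population ÷ (current seats + 0.5).
Priorities: North 111602.400, South 182881.600, East 160432.727.
Highest priority: South.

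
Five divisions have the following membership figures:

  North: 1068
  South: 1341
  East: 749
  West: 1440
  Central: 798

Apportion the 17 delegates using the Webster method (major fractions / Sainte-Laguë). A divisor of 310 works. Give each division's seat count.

North=3, South=4, East=2, West=5, Central=3

With modified divisor 310: modified quotas North 3.445, South 4.326, East 2.416, West 4.645, Central 2.574.
Rounding to the nearest integer: North 3, South 4, East 2, West 5, Central 3 (total 17).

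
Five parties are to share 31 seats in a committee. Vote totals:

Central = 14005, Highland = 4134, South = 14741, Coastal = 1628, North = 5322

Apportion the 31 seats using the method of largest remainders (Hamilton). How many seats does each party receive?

Total 39830; standard divisor 39830/31 ≈ 1284.839.
Standard quotas: Central 10.9002, Highland 3.2175, South 11.4730, Coastal 1.2671, North 4.1422.
Lower quotas: Central 10, Highland 3, South 11, Coastal 1, North 4 (sum 29, leaving 2 seats).
Remainders in descending order: Central 0.9002, South 0.4730, Coastal 0.2671, Highland 0.2175, North 0.1422.
The surplus seats go to Central, South.

Central: 11, Highland: 3, South: 12, Coastal: 1, North: 4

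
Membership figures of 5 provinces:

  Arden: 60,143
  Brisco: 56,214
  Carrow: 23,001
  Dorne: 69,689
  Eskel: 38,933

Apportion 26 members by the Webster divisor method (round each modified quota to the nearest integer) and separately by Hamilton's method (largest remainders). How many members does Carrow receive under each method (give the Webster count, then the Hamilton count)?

Webster: Arden 6, Brisco 6, Carrow 2, Dorne 8, Eskel 4.
Hamilton: Arden 6, Brisco 6, Carrow 3, Dorne 7, Eskel 4.
Carrow gets 2 under Webster and 3 under Hamilton.

2 and 3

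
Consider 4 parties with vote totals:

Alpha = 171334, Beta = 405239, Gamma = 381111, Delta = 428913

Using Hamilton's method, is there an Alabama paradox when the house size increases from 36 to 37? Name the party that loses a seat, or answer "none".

none

At 36 seats: Alpha 4, Beta 11, Gamma 10, Delta 11.
At 37 seats: Alpha 5, Beta 11, Gamma 10, Delta 11.
No party's allocation decreased.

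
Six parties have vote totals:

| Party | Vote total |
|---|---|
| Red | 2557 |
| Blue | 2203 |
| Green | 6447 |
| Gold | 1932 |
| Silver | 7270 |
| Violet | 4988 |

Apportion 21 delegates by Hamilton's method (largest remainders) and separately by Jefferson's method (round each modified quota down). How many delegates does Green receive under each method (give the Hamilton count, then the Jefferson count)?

5 and 6

Hamilton: Red 2, Blue 2, Green 5, Gold 2, Silver 6, Violet 4.
Jefferson: Red 2, Blue 2, Green 6, Gold 1, Silver 6, Violet 4.
Green gets 5 under Hamilton and 6 under Jefferson.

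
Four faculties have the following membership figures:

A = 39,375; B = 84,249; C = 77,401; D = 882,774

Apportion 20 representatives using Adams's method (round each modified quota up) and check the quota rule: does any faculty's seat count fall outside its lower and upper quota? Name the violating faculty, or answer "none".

Standard quotas: A 0.727, B 1.555, C 1.428, D 16.290.
Adams allocation: A 1, B 2, C 2, D 15.
D has quota 16.290 (lower 16, upper 17) but receives 15 — outside the quota interval.

D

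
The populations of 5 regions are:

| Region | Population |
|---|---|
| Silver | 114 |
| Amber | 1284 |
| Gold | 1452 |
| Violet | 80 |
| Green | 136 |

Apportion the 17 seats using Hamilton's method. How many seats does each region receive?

Silver: 1; Amber: 7; Gold: 8; Violet: 0; Green: 1

Standard divisor: 3066 ÷ 17 ≈ 180.353.
Standard quotas: Silver 0.632, Amber 7.119, Gold 8.051, Violet 0.444, Green 0.754.
Lower quotas: Silver 0, Amber 7, Gold 8, Violet 0, Green 0 (sum 15, leaving 2 seats).
Remainders in descending order: Green 0.754, Silver 0.632, Violet 0.444, Amber 0.119, Gold 0.051.
The surplus seats go to Green, Silver.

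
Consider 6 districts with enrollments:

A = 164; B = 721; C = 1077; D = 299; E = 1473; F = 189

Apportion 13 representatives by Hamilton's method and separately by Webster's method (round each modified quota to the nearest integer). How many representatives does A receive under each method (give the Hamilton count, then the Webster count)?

0 and 1

Hamilton: A 0, B 2, C 4, D 1, E 5, F 1.
Webster: A 1, B 2, C 3, D 1, E 5, F 1.
A gets 0 under Hamilton and 1 under Webster.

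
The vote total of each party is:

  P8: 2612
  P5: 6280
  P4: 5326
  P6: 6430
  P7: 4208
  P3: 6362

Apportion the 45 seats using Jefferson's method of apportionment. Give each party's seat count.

P8 4, P5 9, P4 8, P6 9, P7 6, P3 9

Standard divisor 31218/45 ≈ 693.733; standard quotas: P8 3.765, P5 9.052, P4 7.677, P6 9.269, P7 6.066, P3 9.171.
Rounding down gives 3, 9, 7, 9, 6, 9 = 43 seats, so the divisor must be adjusted.
With modified divisor 648: modified quotas P8 4.031, P5 9.691, P4 8.219, P6 9.923, P7 6.494, P3 9.818.
Rounding down: P8 4, P5 9, P4 8, P6 9, P7 6, P3 9 (total 45).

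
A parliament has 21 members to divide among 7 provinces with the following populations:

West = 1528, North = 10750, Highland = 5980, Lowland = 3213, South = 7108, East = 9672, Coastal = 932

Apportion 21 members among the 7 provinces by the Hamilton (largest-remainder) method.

West=1; North=6; Highland=3; Lowland=2; South=4; East=5; Coastal=0

Standard divisor: 39183 ÷ 21 ≈ 1865.857.
Standard quotas: West 0.8189, North 5.7614, Highland 3.2050, Lowland 1.7220, South 3.8095, East 5.1837, Coastal 0.4995.
Lower quotas: West 0, North 5, Highland 3, Lowland 1, South 3, East 5, Coastal 0 (sum 17, leaving 4 seats).
Remainders in descending order: West 0.8189, South 0.8095, North 0.7614, Lowland 0.7220, Coastal 0.4995, Highland 0.2050, East 0.1837.
Largest remainders: West, South, North, Lowland receive the extra seats.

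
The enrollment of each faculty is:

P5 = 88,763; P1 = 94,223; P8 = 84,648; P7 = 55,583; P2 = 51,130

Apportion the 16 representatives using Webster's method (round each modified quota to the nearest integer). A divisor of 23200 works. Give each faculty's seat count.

P5: 4, P1: 4, P8: 4, P7: 2, P2: 2

With modified divisor 23200: modified quotas P5 3.826, P1 4.061, P8 3.649, P7 2.396, P2 2.204.
Rounding to the nearest integer: P5 4, P1 4, P8 4, P7 2, P2 2 (total 16).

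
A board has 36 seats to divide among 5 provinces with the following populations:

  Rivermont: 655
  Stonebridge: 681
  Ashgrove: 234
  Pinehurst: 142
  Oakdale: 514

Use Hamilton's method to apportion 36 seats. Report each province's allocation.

Rivermont 11, Stonebridge 11, Ashgrove 4, Pinehurst 2, Oakdale 8

Standard divisor: 2226 ÷ 36 ≈ 61.833.
Standard quotas: Rivermont 10.593, Stonebridge 11.013, Ashgrove 3.784, Pinehurst 2.296, Oakdale 8.313.
Lower quotas: Rivermont 10, Stonebridge 11, Ashgrove 3, Pinehurst 2, Oakdale 8 (sum 34, leaving 2 seats).
Remainders in descending order: Ashgrove 0.784, Rivermont 0.593, Oakdale 0.313, Pinehurst 0.296, Stonebridge 0.013.
Largest remainders: Ashgrove, Rivermont receive the extra seats.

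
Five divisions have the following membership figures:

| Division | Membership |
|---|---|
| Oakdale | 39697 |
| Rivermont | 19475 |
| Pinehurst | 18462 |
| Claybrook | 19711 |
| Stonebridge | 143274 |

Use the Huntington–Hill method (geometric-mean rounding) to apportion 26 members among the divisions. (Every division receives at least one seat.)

Oakdale=4, Rivermont=2, Pinehurst=2, Claybrook=2, Stonebridge=16

With divisor 9062: modified quotas Oakdale 4.381, Rivermont 2.149, Pinehurst 2.037, Claybrook 2.175, Stonebridge 15.810.
Geometric-mean thresholds: Oakdale √(4·5)=4.472, Rivermont √(2·3)=2.449, Pinehurst √(2·3)=2.449, Claybrook √(2·3)=2.449, Stonebridge √(15·16)=15.492.
Each quota rounded against its threshold gives Oakdale 4, Rivermont 2, Pinehurst 2, Claybrook 2, Stonebridge 16 (total 26).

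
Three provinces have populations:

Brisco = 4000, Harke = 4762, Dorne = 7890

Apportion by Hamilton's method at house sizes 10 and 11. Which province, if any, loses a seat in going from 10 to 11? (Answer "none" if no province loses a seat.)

none

At 10 seats: Brisco 2, Harke 3, Dorne 5.
At 11 seats: Brisco 3, Harke 3, Dorne 5.
No province's allocation decreased.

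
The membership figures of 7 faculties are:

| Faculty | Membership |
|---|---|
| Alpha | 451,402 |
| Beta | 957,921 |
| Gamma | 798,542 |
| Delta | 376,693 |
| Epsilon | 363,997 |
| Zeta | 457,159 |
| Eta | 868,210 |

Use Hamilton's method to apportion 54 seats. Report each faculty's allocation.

Alpha 6, Beta 12, Gamma 10, Delta 5, Epsilon 4, Zeta 6, Eta 11

Total 4273924; standard divisor 4273924/54 ≈ 79146.741.
Standard quotas: Alpha 5.7034, Beta 12.1031, Gamma 10.0894, Delta 4.7594, Epsilon 4.5990, Zeta 5.7761, Eta 10.9696.
Lower quotas: Alpha 5, Beta 12, Gamma 10, Delta 4, Epsilon 4, Zeta 5, Eta 10 (sum 50, leaving 4 seats).
Remainders in descending order: Eta 0.9696, Zeta 0.7761, Delta 0.7594, Alpha 0.7034, Epsilon 0.5990, Beta 0.1031, Gamma 0.0894.
The surplus seats go to Eta, Zeta, Delta, Alpha.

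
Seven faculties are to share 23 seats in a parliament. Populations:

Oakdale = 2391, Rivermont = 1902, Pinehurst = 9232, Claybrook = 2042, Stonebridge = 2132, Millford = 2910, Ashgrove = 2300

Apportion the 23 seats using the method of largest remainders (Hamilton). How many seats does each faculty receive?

Total 22909; standard divisor 22909/23 ≈ 996.043.
Standard quotas: Oakdale 2.4005, Rivermont 1.9096, Pinehurst 9.2687, Claybrook 2.0501, Stonebridge 2.1405, Millford 2.9216, Ashgrove 2.3091.
Lower quotas: Oakdale 2, Rivermont 1, Pinehurst 9, Claybrook 2, Stonebridge 2, Millford 2, Ashgrove 2 (sum 20, leaving 3 seats).
Remainders in descending order: Millford 0.9216, Rivermont 0.9096, Oakdale 0.4005, Ashgrove 0.3091, Pinehurst 0.2687, Stonebridge 0.1405, Claybrook 0.0501.
Largest remainders: Millford, Rivermont, Oakdale receive the extra seats.

Oakdale: 3; Rivermont: 2; Pinehurst: 9; Claybrook: 2; Stonebridge: 2; Millford: 3; Ashgrove: 2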